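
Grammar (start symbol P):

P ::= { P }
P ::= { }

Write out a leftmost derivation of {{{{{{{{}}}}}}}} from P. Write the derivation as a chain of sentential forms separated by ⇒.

P ⇒ {P} ⇒ {{P}} ⇒ {{{P}}} ⇒ {{{{P}}}} ⇒ {{{{{P}}}}} ⇒ {{{{{{P}}}}}} ⇒ {{{{{{{P}}}}}}} ⇒ {{{{{{{{}}}}}}}}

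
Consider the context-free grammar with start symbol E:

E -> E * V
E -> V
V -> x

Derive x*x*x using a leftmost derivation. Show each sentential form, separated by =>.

E=>E*V=>E*V*V=>V*V*V=>x*V*V=>x*x*V=>x*x*x

E => E*V   [E -> E * V]
E*V => E*V*V   [E -> E * V]
E*V*V => V*V*V   [E -> V]
V*V*V => x*V*V   [V -> x]
x*V*V => x*x*V   [V -> x]
x*x*V => x*x*x   [V -> x]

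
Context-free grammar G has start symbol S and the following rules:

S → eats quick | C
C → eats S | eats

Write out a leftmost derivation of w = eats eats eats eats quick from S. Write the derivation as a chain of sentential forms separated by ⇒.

S ⇒ C   [S → C]
C ⇒ eats S   [C → eats S]
eats S ⇒ eats C   [S → C]
eats C ⇒ eats eats S   [C → eats S]
eats eats S ⇒ eats eats C   [S → C]
eats eats C ⇒ eats eats eats S   [C → eats S]
eats eats eats S ⇒ eats eats eats eats quick   [S → eats quick]

S ⇒ C ⇒ eats S ⇒ eats C ⇒ eats eats S ⇒ eats eats C ⇒ eats eats eats S ⇒ eats eats eats eats quick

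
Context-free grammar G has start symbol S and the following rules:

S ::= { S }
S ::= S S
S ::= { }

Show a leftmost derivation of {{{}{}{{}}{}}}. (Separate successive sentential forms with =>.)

S => {S} => {{S}} => {{SS}} => {{{}S}} => {{{}SS}} => {{{}SSS}} => {{{}{}SS}} => {{{}{}{S}S}} => {{{}{}{{}}S}} => {{{}{}{{}}{}}}

S => {S}   [S ::= { S }]
{S} => {{S}}   [S ::= { S }]
{{S}} => {{SS}}   [S ::= S S]
{{SS}} => {{{}S}}   [S ::= { }]
{{{}S}} => {{{}SS}}   [S ::= S S]
{{{}SS}} => {{{}SSS}}   [S ::= S S]
{{{}SSS}} => {{{}{}SS}}   [S ::= { }]
{{{}{}SS}} => {{{}{}{S}S}}   [S ::= { S }]
{{{}{}{S}S}} => {{{}{}{{}}S}}   [S ::= { }]
{{{}{}{{}}S}} => {{{}{}{{}}{}}}   [S ::= { }]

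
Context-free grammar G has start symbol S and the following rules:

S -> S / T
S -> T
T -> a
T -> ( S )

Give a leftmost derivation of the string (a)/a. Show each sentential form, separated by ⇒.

S ⇒ S/T   [S -> S / T]
S/T ⇒ T/T   [S -> T]
T/T ⇒ (S)/T   [T -> ( S )]
(S)/T ⇒ (T)/T   [S -> T]
(T)/T ⇒ (a)/T   [T -> a]
(a)/T ⇒ (a)/a   [T -> a]

S ⇒ S/T ⇒ T/T ⇒ (S)/T ⇒ (T)/T ⇒ (a)/T ⇒ (a)/a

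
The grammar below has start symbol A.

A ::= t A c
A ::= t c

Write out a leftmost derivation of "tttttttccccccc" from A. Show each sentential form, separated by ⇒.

A⇒tAc⇒ttAcc⇒tttAccc⇒ttttAcccc⇒tttttAccccc⇒ttttttAcccccc⇒tttttttccccccc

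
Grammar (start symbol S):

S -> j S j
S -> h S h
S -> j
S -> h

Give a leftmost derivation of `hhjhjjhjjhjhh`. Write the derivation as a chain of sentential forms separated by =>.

S => hSh   [S -> h S h]
hSh => hhShh   [S -> h S h]
hhShh => hhjSjhh   [S -> j S j]
hhjSjhh => hhjhShjhh   [S -> h S h]
hhjhShjhh => hhjhjSjhjhh   [S -> j S j]
hhjhjSjhjhh => hhjhjjSjjhjhh   [S -> j S j]
hhjhjjSjjhjhh => hhjhjjhjjhjhh   [S -> h]

S => hSh => hhShh => hhjSjhh => hhjhShjhh => hhjhjSjhjhh => hhjhjjSjjhjhh => hhjhjjhjjhjhh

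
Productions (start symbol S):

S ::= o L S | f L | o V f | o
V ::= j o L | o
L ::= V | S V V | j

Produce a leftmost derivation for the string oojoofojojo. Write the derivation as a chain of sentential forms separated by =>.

S => oLS   [S ::= o L S]
oLS => oSVVS   [L ::= S V V]
oSVVS => ooVfVVS   [S ::= o V f]
ooVfVVS => oojoLfVVS   [V ::= j o L]
oojoLfVVS => oojoVfVVS   [L ::= V]
oojoVfVVS => oojoofVVS   [V ::= o]
oojoofVVS => oojoofoVS   [V ::= o]
oojoofoVS => oojoofojoLS   [V ::= j o L]
oojoofojoLS => oojoofojojS   [L ::= j]
oojoofojojS => oojoofojojo   [S ::= o]

S => oLS => oSVVS => ooVfVVS => oojoLfVVS => oojoVfVVS => oojoofVVS => oojoofoVS => oojoofojoLS => oojoofojojS => oojoofojojo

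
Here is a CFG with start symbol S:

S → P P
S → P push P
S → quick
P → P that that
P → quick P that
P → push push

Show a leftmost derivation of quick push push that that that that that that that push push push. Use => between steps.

S => P push P => P that that push P => P that that that that push P => quick P that that that that that push P => quick P that that that that that that that push P => quick push push that that that that that that that push P => quick push push that that that that that that that push push push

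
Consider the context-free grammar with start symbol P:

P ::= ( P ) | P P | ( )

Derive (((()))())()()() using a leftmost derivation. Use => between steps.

P => PP   [P ::= P P]
PP => PPP   [P ::= P P]
PPP => PPPP   [P ::= P P]
PPPP => (P)PPP   [P ::= ( P )]
(P)PPP => (PP)PPP   [P ::= P P]
(PP)PPP => ((P)P)PPP   [P ::= ( P )]
((P)P)PPP => (((P))P)PPP   [P ::= ( P )]
(((P))P)PPP => (((()))P)PPP   [P ::= ( )]
(((()))P)PPP => (((()))())PPP   [P ::= ( )]
(((()))())PPP => (((()))())()PP   [P ::= ( )]
(((()))())()PP => (((()))())()()P   [P ::= ( )]
(((()))())()()P => (((()))())()()()   [P ::= ( )]

P => PP => PPP => PPPP => (P)PPP => (PP)PPP => ((P)P)PPP => (((P))P)PPP => (((()))P)PPP => (((()))())PPP => (((()))())()PP => (((()))())()()P => (((()))())()()()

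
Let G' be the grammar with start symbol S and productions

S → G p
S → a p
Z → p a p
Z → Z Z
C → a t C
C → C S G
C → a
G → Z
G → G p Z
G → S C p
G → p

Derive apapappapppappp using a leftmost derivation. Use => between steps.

S => Gp   [S → G p]
Gp => SCpp   [G → S C p]
SCpp => apCpp   [S → a p]
apCpp => apCSGpp   [C → C S G]
apCSGpp => apaSGpp   [C → a]
apaSGpp => apaGpGpp   [S → G p]
apaGpGpp => apaZpGpp   [G → Z]
apaZpGpp => apaZZpGpp   [Z → Z Z]
apaZZpGpp => apapapZpGpp   [Z → p a p]
apapapZpGpp => apapappappGpp   [Z → p a p]
apapappappGpp => apapappappZpp   [G → Z]
apapappappZpp => apapappapppappp   [Z → p a p]

S => Gp => SCpp => apCpp => apCSGpp => apaSGpp => apaGpGpp => apaZpGpp => apaZZpGpp => apapapZpGpp => apapappappGpp => apapappappZpp => apapappapppappp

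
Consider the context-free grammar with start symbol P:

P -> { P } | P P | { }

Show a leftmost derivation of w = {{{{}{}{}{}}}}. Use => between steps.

P => {P}   [P -> { P }]
{P} => {{P}}   [P -> { P }]
{{P}} => {{{P}}}   [P -> { P }]
{{{P}}} => {{{PP}}}   [P -> P P]
{{{PP}}} => {{{PPP}}}   [P -> P P]
{{{PPP}}} => {{{PPPP}}}   [P -> P P]
{{{PPPP}}} => {{{{}PPP}}}   [P -> { }]
{{{{}PPP}}} => {{{{}{}PP}}}   [P -> { }]
{{{{}{}PP}}} => {{{{}{}{}P}}}   [P -> { }]
{{{{}{}{}P}}} => {{{{}{}{}{}}}}   [P -> { }]

P => {P} => {{P}} => {{{P}}} => {{{PP}}} => {{{PPP}}} => {{{PPPP}}} => {{{{}PPP}}} => {{{{}{}PP}}} => {{{{}{}{}P}}} => {{{{}{}{}{}}}}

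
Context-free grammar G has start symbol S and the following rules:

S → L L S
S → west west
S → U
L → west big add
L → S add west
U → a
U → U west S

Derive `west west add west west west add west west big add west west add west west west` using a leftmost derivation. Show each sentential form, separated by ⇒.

S ⇒ L L S ⇒ S add west L S ⇒ west west add west L S ⇒ west west add west S add west S ⇒ west west add west L L S add west S ⇒ west west add west S add west L S add west S ⇒ west west add west west west add west L S add west S ⇒ west west add west west west add west west big add S add west S ⇒ west west add west west west add west west big add west west add west S ⇒ west west add west west west add west west big add west west add west west west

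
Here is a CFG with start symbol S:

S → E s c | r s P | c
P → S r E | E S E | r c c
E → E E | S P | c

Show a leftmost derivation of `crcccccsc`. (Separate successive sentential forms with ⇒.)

S ⇒ Esc ⇒ EEsc ⇒ EEEsc ⇒ EEEEsc ⇒ SPEEEsc ⇒ cPEEEsc ⇒ crccEEEsc ⇒ crcccEEsc ⇒ crccccEsc ⇒ crcccccsc

S ⇒ Esc   [S → E s c]
Esc ⇒ EEsc   [E → E E]
EEsc ⇒ EEEsc   [E → E E]
EEEsc ⇒ EEEEsc   [E → E E]
EEEEsc ⇒ SPEEEsc   [E → S P]
SPEEEsc ⇒ cPEEEsc   [S → c]
cPEEEsc ⇒ crccEEEsc   [P → r c c]
crccEEEsc ⇒ crcccEEsc   [E → c]
crcccEEsc ⇒ crccccEsc   [E → c]
crccccEsc ⇒ crcccccsc   [E → c]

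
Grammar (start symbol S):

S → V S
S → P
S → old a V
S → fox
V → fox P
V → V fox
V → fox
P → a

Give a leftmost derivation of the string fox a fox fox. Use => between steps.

S => V S => V fox S => fox P fox S => fox a fox S => fox a fox fox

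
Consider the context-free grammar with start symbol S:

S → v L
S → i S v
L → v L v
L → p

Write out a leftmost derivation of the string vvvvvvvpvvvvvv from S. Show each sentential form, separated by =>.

S => vL   [S → v L]
vL => vvLv   [L → v L v]
vvLv => vvvLvv   [L → v L v]
vvvLvv => vvvvLvvv   [L → v L v]
vvvvLvvv => vvvvvLvvvv   [L → v L v]
vvvvvLvvvv => vvvvvvLvvvvv   [L → v L v]
vvvvvvLvvvvv => vvvvvvvLvvvvvv   [L → v L v]
vvvvvvvLvvvvvv => vvvvvvvpvvvvvv   [L → p]

S => vL => vvLv => vvvLvv => vvvvLvvv => vvvvvLvvvv => vvvvvvLvvvvv => vvvvvvvLvvvvvv => vvvvvvvpvvvvvv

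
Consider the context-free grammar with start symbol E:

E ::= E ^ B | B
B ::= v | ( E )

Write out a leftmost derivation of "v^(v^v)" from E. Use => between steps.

E => E^B => B^B => v^B => v^(E) => v^(E^B) => v^(B^B) => v^(v^B) => v^(v^v)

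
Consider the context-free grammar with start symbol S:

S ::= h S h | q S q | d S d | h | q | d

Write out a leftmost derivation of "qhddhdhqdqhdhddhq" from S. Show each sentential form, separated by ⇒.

S ⇒ qSq ⇒ qhShq ⇒ qhdSdhq ⇒ qhddSddhq ⇒ qhddhShddhq ⇒ qhddhdSdhddhq ⇒ qhddhdhShdhddhq ⇒ qhddhdhqSqhdhddhq ⇒ qhddhdhqdqhdhddhq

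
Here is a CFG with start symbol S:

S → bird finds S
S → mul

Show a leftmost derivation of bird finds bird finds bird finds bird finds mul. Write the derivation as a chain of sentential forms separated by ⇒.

S ⇒ bird finds S ⇒ bird finds bird finds S ⇒ bird finds bird finds bird finds S ⇒ bird finds bird finds bird finds bird finds S ⇒ bird finds bird finds bird finds bird finds mul

S ⇒ bird finds S   [S → bird finds S]
bird finds S ⇒ bird finds bird finds S   [S → bird finds S]
bird finds bird finds S ⇒ bird finds bird finds bird finds S   [S → bird finds S]
bird finds bird finds bird finds S ⇒ bird finds bird finds bird finds bird finds S   [S → bird finds S]
bird finds bird finds bird finds bird finds S ⇒ bird finds bird finds bird finds bird finds mul   [S → mul]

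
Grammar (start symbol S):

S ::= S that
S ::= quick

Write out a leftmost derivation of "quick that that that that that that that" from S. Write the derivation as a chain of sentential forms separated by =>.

S => S that => S that that => S that that that => S that that that that => S that that that that that => S that that that that that that => S that that that that that that that => quick that that that that that that that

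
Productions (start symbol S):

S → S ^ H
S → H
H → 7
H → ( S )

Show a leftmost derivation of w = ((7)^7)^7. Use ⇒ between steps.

S⇒S^H⇒H^H⇒(S)^H⇒(S^H)^H⇒(H^H)^H⇒((S)^H)^H⇒((H)^H)^H⇒((7)^H)^H⇒((7)^7)^H⇒((7)^7)^7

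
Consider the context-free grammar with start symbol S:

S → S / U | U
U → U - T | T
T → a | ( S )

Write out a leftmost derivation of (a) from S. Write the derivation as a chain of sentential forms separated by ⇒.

S ⇒ U ⇒ T ⇒ (S) ⇒ (U) ⇒ (T) ⇒ (a)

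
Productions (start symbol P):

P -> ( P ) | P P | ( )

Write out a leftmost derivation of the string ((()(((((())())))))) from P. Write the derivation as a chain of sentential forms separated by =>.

P => (P) => ((P)) => ((PP)) => ((()P)) => ((()(P))) => ((()((P)))) => ((()(((P))))) => ((()((((P)))))) => ((()((((PP)))))) => ((()(((((P)P)))))) => ((()(((((())P)))))) => ((()(((((())()))))))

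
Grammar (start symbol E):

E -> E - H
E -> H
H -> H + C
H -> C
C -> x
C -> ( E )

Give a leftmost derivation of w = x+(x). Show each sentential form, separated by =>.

E => H   [E -> H]
H => H+C   [H -> H + C]
H+C => C+C   [H -> C]
C+C => x+C   [C -> x]
x+C => x+(E)   [C -> ( E )]
x+(E) => x+(H)   [E -> H]
x+(H) => x+(C)   [H -> C]
x+(C) => x+(x)   [C -> x]

E => H => H+C => C+C => x+C => x+(E) => x+(H) => x+(C) => x+(x)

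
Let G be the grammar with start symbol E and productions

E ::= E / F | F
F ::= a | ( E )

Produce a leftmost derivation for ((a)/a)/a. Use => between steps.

E => E/F => F/F => (E)/F => (E/F)/F => (F/F)/F => ((E)/F)/F => ((F)/F)/F => ((a)/F)/F => ((a)/a)/F => ((a)/a)/a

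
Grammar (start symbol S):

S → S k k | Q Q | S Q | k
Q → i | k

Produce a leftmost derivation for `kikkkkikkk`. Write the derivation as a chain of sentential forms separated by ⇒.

S ⇒ SQ   [S → S Q]
SQ ⇒ SkkQ   [S → S k k]
SkkQ ⇒ SQkkQ   [S → S Q]
SQkkQ ⇒ SkkQkkQ   [S → S k k]
SkkQkkQ ⇒ SkkkkQkkQ   [S → S k k]
SkkkkQkkQ ⇒ SQkkkkQkkQ   [S → S Q]
SQkkkkQkkQ ⇒ kQkkkkQkkQ   [S → k]
kQkkkkQkkQ ⇒ kikkkkQkkQ   [Q → i]
kikkkkQkkQ ⇒ kikkkkikkQ   [Q → i]
kikkkkikkQ ⇒ kikkkkikkk   [Q → k]

S ⇒ SQ ⇒ SkkQ ⇒ SQkkQ ⇒ SkkQkkQ ⇒ SkkkkQkkQ ⇒ SQkkkkQkkQ ⇒ kQkkkkQkkQ ⇒ kikkkkQkkQ ⇒ kikkkkikkQ ⇒ kikkkkikkk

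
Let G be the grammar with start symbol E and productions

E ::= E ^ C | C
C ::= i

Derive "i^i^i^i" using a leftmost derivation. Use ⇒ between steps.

E ⇒ E^C   [E ::= E ^ C]
E^C ⇒ E^C^C   [E ::= E ^ C]
E^C^C ⇒ E^C^C^C   [E ::= E ^ C]
E^C^C^C ⇒ C^C^C^C   [E ::= C]
C^C^C^C ⇒ i^C^C^C   [C ::= i]
i^C^C^C ⇒ i^i^C^C   [C ::= i]
i^i^C^C ⇒ i^i^i^C   [C ::= i]
i^i^i^C ⇒ i^i^i^i   [C ::= i]

E ⇒ E^C ⇒ E^C^C ⇒ E^C^C^C ⇒ C^C^C^C ⇒ i^C^C^C ⇒ i^i^C^C ⇒ i^i^i^C ⇒ i^i^i^i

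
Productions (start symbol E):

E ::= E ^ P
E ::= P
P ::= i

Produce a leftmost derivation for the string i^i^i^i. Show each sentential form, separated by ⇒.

E⇒E^P⇒E^P^P⇒E^P^P^P⇒P^P^P^P⇒i^P^P^P⇒i^i^P^P⇒i^i^i^P⇒i^i^i^i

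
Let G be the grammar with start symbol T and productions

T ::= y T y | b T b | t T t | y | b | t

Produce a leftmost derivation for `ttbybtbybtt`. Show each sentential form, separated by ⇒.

T⇒tTt⇒ttTtt⇒ttbTbtt⇒ttbyTybtt⇒ttbybTbybtt⇒ttbybtbybtt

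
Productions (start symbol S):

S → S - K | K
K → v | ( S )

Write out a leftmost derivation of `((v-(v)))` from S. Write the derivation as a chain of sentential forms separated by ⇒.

S ⇒ K   [S → K]
K ⇒ (S)   [K → ( S )]
(S) ⇒ (K)   [S → K]
(K) ⇒ ((S))   [K → ( S )]
((S)) ⇒ ((S-K))   [S → S - K]
((S-K)) ⇒ ((K-K))   [S → K]
((K-K)) ⇒ ((v-K))   [K → v]
((v-K)) ⇒ ((v-(S)))   [K → ( S )]
((v-(S))) ⇒ ((v-(K)))   [S → K]
((v-(K))) ⇒ ((v-(v)))   [K → v]

S⇒K⇒(S)⇒(K)⇒((S))⇒((S-K))⇒((K-K))⇒((v-K))⇒((v-(S)))⇒((v-(K)))⇒((v-(v)))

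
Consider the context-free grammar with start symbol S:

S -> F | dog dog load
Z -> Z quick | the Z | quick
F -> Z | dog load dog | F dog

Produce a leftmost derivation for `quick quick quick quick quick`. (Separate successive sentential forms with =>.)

S => F => Z => Z quick => Z quick quick => Z quick quick quick => Z quick quick quick quick => quick quick quick quick quick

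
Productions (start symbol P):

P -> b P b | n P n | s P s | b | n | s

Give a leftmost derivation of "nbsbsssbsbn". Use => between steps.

P => nPn   [P -> n P n]
nPn => nbPbn   [P -> b P b]
nbPbn => nbsPsbn   [P -> s P s]
nbsPsbn => nbsbPbsbn   [P -> b P b]
nbsbPbsbn => nbsbsPsbsbn   [P -> s P s]
nbsbsPsbsbn => nbsbsssbsbn   [P -> s]

P=>nPn=>nbPbn=>nbsPsbn=>nbsbPbsbn=>nbsbsPsbsbn=>nbsbsssbsbn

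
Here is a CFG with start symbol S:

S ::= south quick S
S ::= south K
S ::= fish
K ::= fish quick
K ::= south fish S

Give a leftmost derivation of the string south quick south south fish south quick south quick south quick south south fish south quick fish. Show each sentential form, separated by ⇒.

S ⇒ south quick S ⇒ south quick south K ⇒ south quick south south fish S ⇒ south quick south south fish south quick S ⇒ south quick south south fish south quick south quick S ⇒ south quick south south fish south quick south quick south quick S ⇒ south quick south south fish south quick south quick south quick south K ⇒ south quick south south fish south quick south quick south quick south south fish S ⇒ south quick south south fish south quick south quick south quick south south fish south quick S ⇒ south quick south south fish south quick south quick south quick south south fish south quick fish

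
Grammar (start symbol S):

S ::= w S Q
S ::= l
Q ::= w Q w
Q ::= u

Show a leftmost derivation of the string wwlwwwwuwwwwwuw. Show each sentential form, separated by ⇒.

S ⇒ wSQ ⇒ wwSQQ ⇒ wwlQQ ⇒ wwlwQwQ ⇒ wwlwwQwwQ ⇒ wwlwwwQwwwQ ⇒ wwlwwwwQwwwwQ ⇒ wwlwwwwuwwwwQ ⇒ wwlwwwwuwwwwwQw ⇒ wwlwwwwuwwwwwuw

S ⇒ wSQ   [S ::= w S Q]
wSQ ⇒ wwSQQ   [S ::= w S Q]
wwSQQ ⇒ wwlQQ   [S ::= l]
wwlQQ ⇒ wwlwQwQ   [Q ::= w Q w]
wwlwQwQ ⇒ wwlwwQwwQ   [Q ::= w Q w]
wwlwwQwwQ ⇒ wwlwwwQwwwQ   [Q ::= w Q w]
wwlwwwQwwwQ ⇒ wwlwwwwQwwwwQ   [Q ::= w Q w]
wwlwwwwQwwwwQ ⇒ wwlwwwwuwwwwQ   [Q ::= u]
wwlwwwwuwwwwQ ⇒ wwlwwwwuwwwwwQw   [Q ::= w Q w]
wwlwwwwuwwwwwQw ⇒ wwlwwwwuwwwwwuw   [Q ::= u]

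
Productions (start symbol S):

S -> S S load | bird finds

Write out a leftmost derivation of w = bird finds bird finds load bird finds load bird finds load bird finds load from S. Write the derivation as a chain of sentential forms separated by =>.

S => S S load => S S load S load => S S load S load S load => S S load S load S load S load => bird finds S load S load S load S load => bird finds bird finds load S load S load S load => bird finds bird finds load bird finds load S load S load => bird finds bird finds load bird finds load bird finds load S load => bird finds bird finds load bird finds load bird finds load bird finds load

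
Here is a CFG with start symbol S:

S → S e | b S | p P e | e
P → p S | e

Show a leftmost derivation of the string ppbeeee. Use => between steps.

S => Se => See => pPeee => ppSeee => ppbSeee => ppbeeee

S => Se   [S → S e]
Se => See   [S → S e]
See => pPeee   [S → p P e]
pPeee => ppSeee   [P → p S]
ppSeee => ppbSeee   [S → b S]
ppbSeee => ppbeeee   [S → e]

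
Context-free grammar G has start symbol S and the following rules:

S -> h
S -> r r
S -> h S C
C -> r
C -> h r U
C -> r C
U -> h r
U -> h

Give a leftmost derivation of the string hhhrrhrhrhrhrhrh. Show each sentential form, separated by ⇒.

S ⇒ hSC ⇒ hhSCC ⇒ hhhSCCC ⇒ hhhrrCCC ⇒ hhhrrhrUCC ⇒ hhhrrhrhrCC ⇒ hhhrrhrhrhrUC ⇒ hhhrrhrhrhrhC ⇒ hhhrrhrhrhrhrC ⇒ hhhrrhrhrhrhrhrU ⇒ hhhrrhrhrhrhrhrh

S ⇒ hSC   [S -> h S C]
hSC ⇒ hhSCC   [S -> h S C]
hhSCC ⇒ hhhSCCC   [S -> h S C]
hhhSCCC ⇒ hhhrrCCC   [S -> r r]
hhhrrCCC ⇒ hhhrrhrUCC   [C -> h r U]
hhhrrhrUCC ⇒ hhhrrhrhrCC   [U -> h r]
hhhrrhrhrCC ⇒ hhhrrhrhrhrUC   [C -> h r U]
hhhrrhrhrhrUC ⇒ hhhrrhrhrhrhC   [U -> h]
hhhrrhrhrhrhC ⇒ hhhrrhrhrhrhrC   [C -> r C]
hhhrrhrhrhrhrC ⇒ hhhrrhrhrhrhrhrU   [C -> h r U]
hhhrrhrhrhrhrhrU ⇒ hhhrrhrhrhrhrhrh   [U -> h]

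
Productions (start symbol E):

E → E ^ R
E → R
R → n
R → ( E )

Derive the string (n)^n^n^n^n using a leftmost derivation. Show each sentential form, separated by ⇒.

E ⇒ E^R ⇒ E^R^R ⇒ E^R^R^R ⇒ E^R^R^R^R ⇒ R^R^R^R^R ⇒ (E)^R^R^R^R ⇒ (R)^R^R^R^R ⇒ (n)^R^R^R^R ⇒ (n)^n^R^R^R ⇒ (n)^n^n^R^R ⇒ (n)^n^n^n^R ⇒ (n)^n^n^n^n

E ⇒ E^R   [E → E ^ R]
E^R ⇒ E^R^R   [E → E ^ R]
E^R^R ⇒ E^R^R^R   [E → E ^ R]
E^R^R^R ⇒ E^R^R^R^R   [E → E ^ R]
E^R^R^R^R ⇒ R^R^R^R^R   [E → R]
R^R^R^R^R ⇒ (E)^R^R^R^R   [R → ( E )]
(E)^R^R^R^R ⇒ (R)^R^R^R^R   [E → R]
(R)^R^R^R^R ⇒ (n)^R^R^R^R   [R → n]
(n)^R^R^R^R ⇒ (n)^n^R^R^R   [R → n]
(n)^n^R^R^R ⇒ (n)^n^n^R^R   [R → n]
(n)^n^n^R^R ⇒ (n)^n^n^n^R   [R → n]
(n)^n^n^n^R ⇒ (n)^n^n^n^n   [R → n]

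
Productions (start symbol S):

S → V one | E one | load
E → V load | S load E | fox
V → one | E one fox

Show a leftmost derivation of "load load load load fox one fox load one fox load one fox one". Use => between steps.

S => V one => E one fox one => V load one fox one => E one fox load one fox one => S load E one fox load one fox one => load load E one fox load one fox one => load load S load E one fox load one fox one => load load load load E one fox load one fox one => load load load load V load one fox load one fox one => load load load load E one fox load one fox load one fox one => load load load load fox one fox load one fox load one fox one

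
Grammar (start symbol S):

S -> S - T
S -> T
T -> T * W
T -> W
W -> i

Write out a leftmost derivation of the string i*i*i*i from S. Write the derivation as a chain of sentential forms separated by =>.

S => T => T*W => T*W*W => T*W*W*W => W*W*W*W => i*W*W*W => i*i*W*W => i*i*i*W => i*i*i*i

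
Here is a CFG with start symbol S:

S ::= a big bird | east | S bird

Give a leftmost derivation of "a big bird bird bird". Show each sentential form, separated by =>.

S => S bird   [S ::= S bird]
S bird => S bird bird   [S ::= S bird]
S bird bird => a big bird bird bird   [S ::= a big bird]

S => S bird => S bird bird => a big bird bird bird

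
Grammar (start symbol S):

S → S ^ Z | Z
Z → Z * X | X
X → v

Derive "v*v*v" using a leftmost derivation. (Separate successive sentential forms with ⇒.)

S ⇒ Z ⇒ Z*X ⇒ Z*X*X ⇒ X*X*X ⇒ v*X*X ⇒ v*v*X ⇒ v*v*v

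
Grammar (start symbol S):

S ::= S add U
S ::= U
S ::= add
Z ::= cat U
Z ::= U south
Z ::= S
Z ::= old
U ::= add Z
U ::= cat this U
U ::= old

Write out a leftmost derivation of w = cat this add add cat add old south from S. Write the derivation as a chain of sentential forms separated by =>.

S => U => cat this U => cat this add Z => cat this add U south => cat this add add Z south => cat this add add cat U south => cat this add add cat add Z south => cat this add add cat add S south => cat this add add cat add U south => cat this add add cat add old south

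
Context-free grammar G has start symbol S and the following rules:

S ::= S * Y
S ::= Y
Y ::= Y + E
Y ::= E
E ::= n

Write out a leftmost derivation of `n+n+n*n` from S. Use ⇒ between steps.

S⇒S*Y⇒Y*Y⇒Y+E*Y⇒Y+E+E*Y⇒E+E+E*Y⇒n+E+E*Y⇒n+n+E*Y⇒n+n+n*Y⇒n+n+n*E⇒n+n+n*n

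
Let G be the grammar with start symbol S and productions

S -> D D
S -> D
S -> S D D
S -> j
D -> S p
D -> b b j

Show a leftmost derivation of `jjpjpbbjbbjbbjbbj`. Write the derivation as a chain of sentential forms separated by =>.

S=>SDD=>SDDDD=>SDDDDDD=>jDDDDDD=>jSpDDDDD=>jjpDDDDD=>jjpSpDDDD=>jjpjpDDDD=>jjpjpbbjDDD=>jjpjpbbjbbjDD=>jjpjpbbjbbjbbjD=>jjpjpbbjbbjbbjbbj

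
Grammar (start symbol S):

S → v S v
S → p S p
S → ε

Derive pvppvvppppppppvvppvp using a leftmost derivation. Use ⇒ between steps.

S ⇒ pSp   [S → p S p]
pSp ⇒ pvSvp   [S → v S v]
pvSvp ⇒ pvpSpvp   [S → p S p]
pvpSpvp ⇒ pvppSppvp   [S → p S p]
pvppSppvp ⇒ pvppvSvppvp   [S → v S v]
pvppvSvppvp ⇒ pvppvvSvvppvp   [S → v S v]
pvppvvSvvppvp ⇒ pvppvvpSpvvppvp   [S → p S p]
pvppvvpSpvvppvp ⇒ pvppvvppSppvvppvp   [S → p S p]
pvppvvppSppvvppvp ⇒ pvppvvpppSpppvvppvp   [S → p S p]
pvppvvpppSpppvvppvp ⇒ pvppvvppppSppppvvppvp   [S → p S p]
pvppvvppppSppppvvppvp ⇒ pvppvvppppppppvvppvp   [S → ε]

S⇒pSp⇒pvSvp⇒pvpSpvp⇒pvppSppvp⇒pvppvSvppvp⇒pvppvvSvvppvp⇒pvppvvpSpvvppvp⇒pvppvvppSppvvppvp⇒pvppvvpppSpppvvppvp⇒pvppvvppppSppppvvppvp⇒pvppvvppppppppvvppvp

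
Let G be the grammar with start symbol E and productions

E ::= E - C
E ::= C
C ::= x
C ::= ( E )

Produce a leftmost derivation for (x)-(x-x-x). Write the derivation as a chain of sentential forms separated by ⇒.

E ⇒ E-C   [E ::= E - C]
E-C ⇒ C-C   [E ::= C]
C-C ⇒ (E)-C   [C ::= ( E )]
(E)-C ⇒ (C)-C   [E ::= C]
(C)-C ⇒ (x)-C   [C ::= x]
(x)-C ⇒ (x)-(E)   [C ::= ( E )]
(x)-(E) ⇒ (x)-(E-C)   [E ::= E - C]
(x)-(E-C) ⇒ (x)-(E-C-C)   [E ::= E - C]
(x)-(E-C-C) ⇒ (x)-(C-C-C)   [E ::= C]
(x)-(C-C-C) ⇒ (x)-(x-C-C)   [C ::= x]
(x)-(x-C-C) ⇒ (x)-(x-x-C)   [C ::= x]
(x)-(x-x-C) ⇒ (x)-(x-x-x)   [C ::= x]

E ⇒ E-C ⇒ C-C ⇒ (E)-C ⇒ (C)-C ⇒ (x)-C ⇒ (x)-(E) ⇒ (x)-(E-C) ⇒ (x)-(E-C-C) ⇒ (x)-(C-C-C) ⇒ (x)-(x-C-C) ⇒ (x)-(x-x-C) ⇒ (x)-(x-x-x)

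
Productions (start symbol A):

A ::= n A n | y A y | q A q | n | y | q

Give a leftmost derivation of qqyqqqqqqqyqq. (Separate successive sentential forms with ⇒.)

A ⇒ qAq   [A ::= q A q]
qAq ⇒ qqAqq   [A ::= q A q]
qqAqq ⇒ qqyAyqq   [A ::= y A y]
qqyAyqq ⇒ qqyqAqyqq   [A ::= q A q]
qqyqAqyqq ⇒ qqyqqAqqyqq   [A ::= q A q]
qqyqqAqqyqq ⇒ qqyqqqAqqqyqq   [A ::= q A q]
qqyqqqAqqqyqq ⇒ qqyqqqqqqqyqq   [A ::= q]

A⇒qAq⇒qqAqq⇒qqyAyqq⇒qqyqAqyqq⇒qqyqqAqqyqq⇒qqyqqqAqqqyqq⇒qqyqqqqqqqyqq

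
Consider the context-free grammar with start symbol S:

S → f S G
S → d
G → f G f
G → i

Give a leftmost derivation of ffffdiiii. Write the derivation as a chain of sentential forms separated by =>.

S => fSG   [S → f S G]
fSG => ffSGG   [S → f S G]
ffSGG => fffSGGG   [S → f S G]
fffSGGG => ffffSGGGG   [S → f S G]
ffffSGGGG => ffffdGGGG   [S → d]
ffffdGGGG => ffffdiGGG   [G → i]
ffffdiGGG => ffffdiiGG   [G → i]
ffffdiiGG => ffffdiiiG   [G → i]
ffffdiiiG => ffffdiiii   [G → i]

S => fSG => ffSGG => fffSGGG => ffffSGGGG => ffffdGGGG => ffffdiGGG => ffffdiiGG => ffffdiiiG => ffffdiiii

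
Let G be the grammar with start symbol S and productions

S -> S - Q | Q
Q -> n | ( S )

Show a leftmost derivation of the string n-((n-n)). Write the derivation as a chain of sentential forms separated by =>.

S => S-Q => Q-Q => n-Q => n-(S) => n-(Q) => n-((S)) => n-((S-Q)) => n-((Q-Q)) => n-((n-Q)) => n-((n-n))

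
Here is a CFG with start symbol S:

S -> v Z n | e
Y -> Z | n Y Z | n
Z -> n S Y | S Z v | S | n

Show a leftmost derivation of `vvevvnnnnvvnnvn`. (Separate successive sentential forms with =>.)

S => vZn   [S -> v Z n]
vZn => vSZvn   [Z -> S Z v]
vSZvn => vvZnZvn   [S -> v Z n]
vvZnZvn => vvSZvnZvn   [Z -> S Z v]
vvSZvnZvn => vveZvnZvn   [S -> e]
vveZvnZvn => vveSZvvnZvn   [Z -> S Z v]
vveSZvvnZvn => vvevZnZvvnZvn   [S -> v Z n]
vvevZnZvvnZvn => vvevSnZvvnZvn   [Z -> S]
vvevSnZvvnZvn => vvevvZnnZvvnZvn   [S -> v Z n]
vvevvZnnZvvnZvn => vvevvnnnZvvnZvn   [Z -> n]
vvevvnnnZvvnZvn => vvevvnnnnvvnZvn   [Z -> n]
vvevvnnnnvvnZvn => vvevvnnnnvvnnvn   [Z -> n]

S => vZn => vSZvn => vvZnZvn => vvSZvnZvn => vveZvnZvn => vveSZvvnZvn => vvevZnZvvnZvn => vvevSnZvvnZvn => vvevvZnnZvvnZvn => vvevvnnnZvvnZvn => vvevvnnnnvvnZvn => vvevvnnnnvvnnvn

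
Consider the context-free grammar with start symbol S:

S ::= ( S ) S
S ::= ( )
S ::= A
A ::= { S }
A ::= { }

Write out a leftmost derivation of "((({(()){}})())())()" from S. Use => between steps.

S=>(S)S=>((S)S)S=>(((S)S)S)S=>(((A)S)S)S=>((({S})S)S)S=>((({(S)S})S)S)S=>((({(())S})S)S)S=>((({(())A})S)S)S=>((({(()){}})S)S)S=>((({(()){}})())S)S=>((({(()){}})())())S=>((({(()){}})())())()

S => (S)S   [S ::= ( S ) S]
(S)S => ((S)S)S   [S ::= ( S ) S]
((S)S)S => (((S)S)S)S   [S ::= ( S ) S]
(((S)S)S)S => (((A)S)S)S   [S ::= A]
(((A)S)S)S => ((({S})S)S)S   [A ::= { S }]
((({S})S)S)S => ((({(S)S})S)S)S   [S ::= ( S ) S]
((({(S)S})S)S)S => ((({(())S})S)S)S   [S ::= ( )]
((({(())S})S)S)S => ((({(())A})S)S)S   [S ::= A]
((({(())A})S)S)S => ((({(()){}})S)S)S   [A ::= { }]
((({(()){}})S)S)S => ((({(()){}})())S)S   [S ::= ( )]
((({(()){}})())S)S => ((({(()){}})())())S   [S ::= ( )]
((({(()){}})())())S => ((({(()){}})())())()   [S ::= ( )]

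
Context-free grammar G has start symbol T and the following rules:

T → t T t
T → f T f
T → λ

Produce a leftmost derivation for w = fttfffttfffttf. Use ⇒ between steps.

T ⇒ fTf ⇒ ftTtf ⇒ fttTttf ⇒ fttfTfttf ⇒ fttffTffttf ⇒ fttfffTfffttf ⇒ fttffftTtfffttf ⇒ fttfffttfffttf

T ⇒ fTf   [T → f T f]
fTf ⇒ ftTtf   [T → t T t]
ftTtf ⇒ fttTttf   [T → t T t]
fttTttf ⇒ fttfTfttf   [T → f T f]
fttfTfttf ⇒ fttffTffttf   [T → f T f]
fttffTffttf ⇒ fttfffTfffttf   [T → f T f]
fttfffTfffttf ⇒ fttffftTtfffttf   [T → t T t]
fttffftTtfffttf ⇒ fttfffttfffttf   [T → λ]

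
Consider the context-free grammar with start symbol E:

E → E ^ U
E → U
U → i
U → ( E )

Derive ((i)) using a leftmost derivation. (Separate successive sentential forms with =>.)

E=>U=>(E)=>(U)=>((E))=>((U))=>((i))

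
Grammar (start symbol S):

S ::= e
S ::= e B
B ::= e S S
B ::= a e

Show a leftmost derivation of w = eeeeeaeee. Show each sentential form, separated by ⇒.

S ⇒ eB   [S ::= e B]
eB ⇒ eeSS   [B ::= e S S]
eeSS ⇒ eeeBS   [S ::= e B]
eeeBS ⇒ eeeeSSS   [B ::= e S S]
eeeeSSS ⇒ eeeeeBSS   [S ::= e B]
eeeeeBSS ⇒ eeeeeaeSS   [B ::= a e]
eeeeeaeSS ⇒ eeeeeaeeS   [S ::= e]
eeeeeaeeS ⇒ eeeeeaeee   [S ::= e]

S ⇒ eB ⇒ eeSS ⇒ eeeBS ⇒ eeeeSSS ⇒ eeeeeBSS ⇒ eeeeeaeSS ⇒ eeeeeaeeS ⇒ eeeeeaeee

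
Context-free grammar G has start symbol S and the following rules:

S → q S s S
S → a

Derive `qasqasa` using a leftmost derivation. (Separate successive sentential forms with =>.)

S => qSsS => qasS => qasqSsS => qasqasS => qasqasa

S => qSsS   [S → q S s S]
qSsS => qasS   [S → a]
qasS => qasqSsS   [S → q S s S]
qasqSsS => qasqasS   [S → a]
qasqasS => qasqasa   [S → a]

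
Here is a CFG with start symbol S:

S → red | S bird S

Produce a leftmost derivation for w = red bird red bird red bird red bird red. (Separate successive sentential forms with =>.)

S => S bird S   [S → S bird S]
S bird S => S bird S bird S   [S → S bird S]
S bird S bird S => red bird S bird S   [S → red]
red bird S bird S => red bird S bird S bird S   [S → S bird S]
red bird S bird S bird S => red bird S bird S bird S bird S   [S → S bird S]
red bird S bird S bird S bird S => red bird red bird S bird S bird S   [S → red]
red bird red bird S bird S bird S => red bird red bird red bird S bird S   [S → red]
red bird red bird red bird S bird S => red bird red bird red bird red bird S   [S → red]
red bird red bird red bird red bird S => red bird red bird red bird red bird red   [S → red]

S => S bird S => S bird S bird S => red bird S bird S => red bird S bird S bird S => red bird S bird S bird S bird S => red bird red bird S bird S bird S => red bird red bird red bird S bird S => red bird red bird red bird red bird S => red bird red bird red bird red bird red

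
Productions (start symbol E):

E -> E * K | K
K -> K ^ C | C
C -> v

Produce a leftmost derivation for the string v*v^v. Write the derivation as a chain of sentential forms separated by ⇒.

E ⇒ E*K ⇒ K*K ⇒ C*K ⇒ v*K ⇒ v*K^C ⇒ v*C^C ⇒ v*v^C ⇒ v*v^v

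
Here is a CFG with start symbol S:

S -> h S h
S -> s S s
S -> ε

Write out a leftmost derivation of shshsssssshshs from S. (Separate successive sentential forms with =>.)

S => sSs => shShs => shsSshs => shshShshs => shshsSshshs => shshssSsshshs => shshsssSssshshs => shshsssssshshs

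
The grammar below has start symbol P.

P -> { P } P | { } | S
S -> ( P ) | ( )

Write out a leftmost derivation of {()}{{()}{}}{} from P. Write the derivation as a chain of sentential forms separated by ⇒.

P⇒{P}P⇒{S}P⇒{()}P⇒{()}{P}P⇒{()}{{P}P}P⇒{()}{{S}P}P⇒{()}{{()}P}P⇒{()}{{()}{}}P⇒{()}{{()}{}}{}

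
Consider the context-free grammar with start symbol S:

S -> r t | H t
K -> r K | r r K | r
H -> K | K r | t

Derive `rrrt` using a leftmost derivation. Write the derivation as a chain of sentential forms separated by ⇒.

S ⇒ Ht   [S -> H t]
Ht ⇒ Krt   [H -> K r]
Krt ⇒ rKrt   [K -> r K]
rKrt ⇒ rrrt   [K -> r]

S ⇒ Ht ⇒ Krt ⇒ rKrt ⇒ rrrt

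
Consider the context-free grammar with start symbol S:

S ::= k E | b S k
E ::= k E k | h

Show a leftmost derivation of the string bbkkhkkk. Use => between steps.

S => bSk   [S ::= b S k]
bSk => bbSkk   [S ::= b S k]
bbSkk => bbkEkk   [S ::= k E]
bbkEkk => bbkkEkkk   [E ::= k E k]
bbkkEkkk => bbkkhkkk   [E ::= h]

S => bSk => bbSkk => bbkEkk => bbkkEkkk => bbkkhkkk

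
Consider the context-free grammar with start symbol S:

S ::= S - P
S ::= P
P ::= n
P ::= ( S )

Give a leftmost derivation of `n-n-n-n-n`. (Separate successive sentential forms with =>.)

S => S-P => S-P-P => S-P-P-P => S-P-P-P-P => P-P-P-P-P => n-P-P-P-P => n-n-P-P-P => n-n-n-P-P => n-n-n-n-P => n-n-n-n-n

S => S-P   [S ::= S - P]
S-P => S-P-P   [S ::= S - P]
S-P-P => S-P-P-P   [S ::= S - P]
S-P-P-P => S-P-P-P-P   [S ::= S - P]
S-P-P-P-P => P-P-P-P-P   [S ::= P]
P-P-P-P-P => n-P-P-P-P   [P ::= n]
n-P-P-P-P => n-n-P-P-P   [P ::= n]
n-n-P-P-P => n-n-n-P-P   [P ::= n]
n-n-n-P-P => n-n-n-n-P   [P ::= n]
n-n-n-n-P => n-n-n-n-n   [P ::= n]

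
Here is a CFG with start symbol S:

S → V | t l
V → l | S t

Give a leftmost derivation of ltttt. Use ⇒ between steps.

S ⇒ V ⇒ St ⇒ Vt ⇒ Stt ⇒ Vtt ⇒ Sttt ⇒ Vttt ⇒ Stttt ⇒ Vtttt ⇒ ltttt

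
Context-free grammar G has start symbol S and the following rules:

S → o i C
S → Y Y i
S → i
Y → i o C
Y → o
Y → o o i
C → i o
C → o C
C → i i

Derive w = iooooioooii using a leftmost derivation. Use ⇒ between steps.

S ⇒ YYi   [S → Y Y i]
YYi ⇒ ioCYi   [Y → i o C]
ioCYi ⇒ iooCYi   [C → o C]
iooCYi ⇒ ioooCYi   [C → o C]
ioooCYi ⇒ iooooCYi   [C → o C]
iooooCYi ⇒ iooooioYi   [C → i o]
iooooioYi ⇒ iooooioooii   [Y → o o i]

S ⇒ YYi ⇒ ioCYi ⇒ iooCYi ⇒ ioooCYi ⇒ iooooCYi ⇒ iooooioYi ⇒ iooooioooii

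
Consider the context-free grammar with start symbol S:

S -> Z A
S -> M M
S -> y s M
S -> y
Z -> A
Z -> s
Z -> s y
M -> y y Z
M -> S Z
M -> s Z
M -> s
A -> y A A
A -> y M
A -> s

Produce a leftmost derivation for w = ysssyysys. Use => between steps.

S => ysM   [S -> y s M]
ysM => ysSZ   [M -> S Z]
ysSZ => ysMMZ   [S -> M M]
ysMMZ => yssZMZ   [M -> s Z]
yssZMZ => yssAMZ   [Z -> A]
yssAMZ => ysssMZ   [A -> s]
ysssMZ => ysssyyZZ   [M -> y y Z]
ysssyyZZ => ysssyysyZ   [Z -> s y]
ysssyysyZ => ysssyysys   [Z -> s]

S => ysM => ysSZ => ysMMZ => yssZMZ => yssAMZ => ysssMZ => ysssyyZZ => ysssyysyZ => ysssyysys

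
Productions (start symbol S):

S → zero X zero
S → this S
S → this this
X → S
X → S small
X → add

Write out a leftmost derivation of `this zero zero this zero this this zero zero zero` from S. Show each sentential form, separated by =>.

S => this S   [S → this S]
this S => this zero X zero   [S → zero X zero]
this zero X zero => this zero S zero   [X → S]
this zero S zero => this zero zero X zero zero   [S → zero X zero]
this zero zero X zero zero => this zero zero S zero zero   [X → S]
this zero zero S zero zero => this zero zero this S zero zero   [S → this S]
this zero zero this S zero zero => this zero zero this zero X zero zero zero   [S → zero X zero]
this zero zero this zero X zero zero zero => this zero zero this zero S zero zero zero   [X → S]
this zero zero this zero S zero zero zero => this zero zero this zero this this zero zero zero   [S → this this]

S => this S => this zero X zero => this zero S zero => this zero zero X zero zero => this zero zero S zero zero => this zero zero this S zero zero => this zero zero this zero X zero zero zero => this zero zero this zero S zero zero zero => this zero zero this zero this this zero zero zero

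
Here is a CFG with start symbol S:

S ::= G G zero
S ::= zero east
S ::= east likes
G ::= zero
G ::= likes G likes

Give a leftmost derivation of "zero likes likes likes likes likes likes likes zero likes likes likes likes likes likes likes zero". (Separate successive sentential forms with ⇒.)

S ⇒ G G zero ⇒ zero G zero ⇒ zero likes G likes zero ⇒ zero likes likes G likes likes zero ⇒ zero likes likes likes G likes likes likes zero ⇒ zero likes likes likes likes G likes likes likes likes zero ⇒ zero likes likes likes likes likes G likes likes likes likes likes zero ⇒ zero likes likes likes likes likes likes G likes likes likes likes likes likes zero ⇒ zero likes likes likes likes likes likes likes G likes likes likes likes likes likes likes zero ⇒ zero likes likes likes likes likes likes likes zero likes likes likes likes likes likes likes zero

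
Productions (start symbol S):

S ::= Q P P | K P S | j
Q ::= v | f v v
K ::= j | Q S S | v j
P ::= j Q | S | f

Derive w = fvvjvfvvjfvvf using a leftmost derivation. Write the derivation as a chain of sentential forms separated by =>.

S=>QPP=>fvvPP=>fvvjQP=>fvvjvP=>fvvjvS=>fvvjvQPP=>fvvjvfvvPP=>fvvjvfvvjQP=>fvvjvfvvjfvvP=>fvvjvfvvjfvvf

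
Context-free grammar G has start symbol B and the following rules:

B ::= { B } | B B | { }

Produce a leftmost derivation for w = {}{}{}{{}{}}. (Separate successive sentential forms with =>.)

B => BB => BBB => BBBB => {}BBB => {}{}BB => {}{}{}B => {}{}{}{B} => {}{}{}{BB} => {}{}{}{{}B} => {}{}{}{{}{}}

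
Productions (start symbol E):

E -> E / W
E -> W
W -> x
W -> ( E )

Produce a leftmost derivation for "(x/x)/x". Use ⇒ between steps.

E ⇒ E/W ⇒ W/W ⇒ (E)/W ⇒ (E/W)/W ⇒ (W/W)/W ⇒ (x/W)/W ⇒ (x/x)/W ⇒ (x/x)/x

E ⇒ E/W   [E -> E / W]
E/W ⇒ W/W   [E -> W]
W/W ⇒ (E)/W   [W -> ( E )]
(E)/W ⇒ (E/W)/W   [E -> E / W]
(E/W)/W ⇒ (W/W)/W   [E -> W]
(W/W)/W ⇒ (x/W)/W   [W -> x]
(x/W)/W ⇒ (x/x)/W   [W -> x]
(x/x)/W ⇒ (x/x)/x   [W -> x]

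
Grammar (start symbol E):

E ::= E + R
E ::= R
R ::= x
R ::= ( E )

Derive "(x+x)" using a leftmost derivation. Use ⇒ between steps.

E ⇒ R ⇒ (E) ⇒ (E+R) ⇒ (R+R) ⇒ (x+R) ⇒ (x+x)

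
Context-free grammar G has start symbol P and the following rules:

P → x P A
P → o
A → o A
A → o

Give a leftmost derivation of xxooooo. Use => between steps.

P => xPA   [P → x P A]
xPA => xxPAA   [P → x P A]
xxPAA => xxoAA   [P → o]
xxoAA => xxooAA   [A → o A]
xxooAA => xxoooA   [A → o]
xxoooA => xxooooA   [A → o A]
xxooooA => xxooooo   [A → o]

P => xPA => xxPAA => xxoAA => xxooAA => xxoooA => xxooooA => xxooooo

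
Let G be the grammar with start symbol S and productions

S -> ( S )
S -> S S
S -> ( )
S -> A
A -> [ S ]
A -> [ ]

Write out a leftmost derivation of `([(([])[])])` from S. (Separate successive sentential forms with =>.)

S=>(S)=>(A)=>([S])=>([(S)])=>([(SS)])=>([((S)S)])=>([((A)S)])=>([(([])S)])=>([(([])A)])=>([(([])[])])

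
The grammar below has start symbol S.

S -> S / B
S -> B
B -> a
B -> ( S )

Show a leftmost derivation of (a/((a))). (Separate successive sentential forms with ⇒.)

S ⇒ B ⇒ (S) ⇒ (S/B) ⇒ (B/B) ⇒ (a/B) ⇒ (a/(S)) ⇒ (a/(B)) ⇒ (a/((S))) ⇒ (a/((B))) ⇒ (a/((a)))

S ⇒ B   [S -> B]
B ⇒ (S)   [B -> ( S )]
(S) ⇒ (S/B)   [S -> S / B]
(S/B) ⇒ (B/B)   [S -> B]
(B/B) ⇒ (a/B)   [B -> a]
(a/B) ⇒ (a/(S))   [B -> ( S )]
(a/(S)) ⇒ (a/(B))   [S -> B]
(a/(B)) ⇒ (a/((S)))   [B -> ( S )]
(a/((S))) ⇒ (a/((B)))   [S -> B]
(a/((B))) ⇒ (a/((a)))   [B -> a]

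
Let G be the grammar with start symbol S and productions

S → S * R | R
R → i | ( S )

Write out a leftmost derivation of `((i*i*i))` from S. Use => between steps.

S => R   [S → R]
R => (S)   [R → ( S )]
(S) => (R)   [S → R]
(R) => ((S))   [R → ( S )]
((S)) => ((S*R))   [S → S * R]
((S*R)) => ((S*R*R))   [S → S * R]
((S*R*R)) => ((R*R*R))   [S → R]
((R*R*R)) => ((i*R*R))   [R → i]
((i*R*R)) => ((i*i*R))   [R → i]
((i*i*R)) => ((i*i*i))   [R → i]

S=>R=>(S)=>(R)=>((S))=>((S*R))=>((S*R*R))=>((R*R*R))=>((i*R*R))=>((i*i*R))=>((i*i*i))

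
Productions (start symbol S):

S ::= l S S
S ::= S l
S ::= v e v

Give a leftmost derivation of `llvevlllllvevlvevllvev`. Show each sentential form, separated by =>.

S => lSS => llSSS => llSlSS => llSllSS => llSlllSS => llSllllSS => llSlllllSS => llvevlllllSS => llvevlllllvevS => llvevlllllvevlSS => llvevlllllvevlSlS => llvevlllllvevlSllS => llvevlllllvevlvevllS => llvevlllllvevlvevllvev

S => lSS   [S ::= l S S]
lSS => llSSS   [S ::= l S S]
llSSS => llSlSS   [S ::= S l]
llSlSS => llSllSS   [S ::= S l]
llSllSS => llSlllSS   [S ::= S l]
llSlllSS => llSllllSS   [S ::= S l]
llSllllSS => llSlllllSS   [S ::= S l]
llSlllllSS => llvevlllllSS   [S ::= v e v]
llvevlllllSS => llvevlllllvevS   [S ::= v e v]
llvevlllllvevS => llvevlllllvevlSS   [S ::= l S S]
llvevlllllvevlSS => llvevlllllvevlSlS   [S ::= S l]
llvevlllllvevlSlS => llvevlllllvevlSllS   [S ::= S l]
llvevlllllvevlSllS => llvevlllllvevlvevllS   [S ::= v e v]
llvevlllllvevlvevllS => llvevlllllvevlvevllvev   [S ::= v e v]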